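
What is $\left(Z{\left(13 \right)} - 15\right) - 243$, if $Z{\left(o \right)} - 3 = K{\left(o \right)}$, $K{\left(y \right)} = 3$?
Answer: $-252$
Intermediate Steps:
$Z{\left(o \right)} = 6$ ($Z{\left(o \right)} = 3 + 3 = 6$)
$\left(Z{\left(13 \right)} - 15\right) - 243 = \left(6 - 15\right) - 243 = -9 - 243 = -252$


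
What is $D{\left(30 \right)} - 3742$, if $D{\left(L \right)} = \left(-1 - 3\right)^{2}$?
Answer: $-3726$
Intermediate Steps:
$D{\left(L \right)} = 16$ ($D{\left(L \right)} = \left(-4\right)^{2} = 16$)
$D{\left(30 \right)} - 3742 = 16 - 3742 = -3726$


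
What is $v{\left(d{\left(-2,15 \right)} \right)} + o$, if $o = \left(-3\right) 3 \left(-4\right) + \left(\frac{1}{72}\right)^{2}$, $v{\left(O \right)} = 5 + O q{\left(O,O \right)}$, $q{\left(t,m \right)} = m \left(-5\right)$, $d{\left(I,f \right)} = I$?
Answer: $\frac{108865}{5184} \approx 21.0$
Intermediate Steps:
$q{\left(t,m \right)} = - 5 m$
$v{\left(O \right)} = 5 - 5 O^{2}$ ($v{\left(O \right)} = 5 + O \left(- 5 O\right) = 5 - 5 O^{2}$)
$o = \frac{186625}{5184}$ ($o = \left(-9\right) \left(-4\right) + \left(\frac{1}{72}\right)^{2} = 36 + \frac{1}{5184} = \frac{186625}{5184} \approx 36.0$)
$v{\left(d{\left(-2,15 \right)} \right)} + o = \left(5 - 5 \left(-2\right)^{2}\right) + \frac{186625}{5184} = \left(5 - 20\right) + \frac{186625}{5184} = -15 + \frac{186625}{5184} = \frac{108865}{5184}$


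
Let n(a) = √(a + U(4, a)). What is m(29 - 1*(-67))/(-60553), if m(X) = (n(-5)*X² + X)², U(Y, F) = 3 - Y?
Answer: 509598720/60553 - 1769472*I*√6/60553 ≈ 8415.8 - 71.579*I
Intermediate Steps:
n(a) = √(-1 + a) (n(a) = √(a + (3 - 1*4)) = √(a + (3 - 4)) = √(a - 1) = √(-1 + a))
m(X) = (X + I*√6*X²)² (m(X) = (√(-1 - 5)*X² + X)² = (√(-6)*X² + X)² = ((I*√6)*X² + X)² = (I*√6*X² + X)² = (X + I*√6*X²)²)
m(29 - 1*(-67))/(-60553) = ((29 - 1*(-67))²*(1 + I*(29 - 1*(-67))*√6)²)/(-60553) = ((29 + 67)²*(1 + I*(29 + 67)*√6)²)*(-1/60553) = (96²*(1 + I*96*√6)²)*(-1/60553) = (9216*(1 + 96*I*√6)²)*(-1/60553) = -9216*(1 + 96*I*√6)²/60553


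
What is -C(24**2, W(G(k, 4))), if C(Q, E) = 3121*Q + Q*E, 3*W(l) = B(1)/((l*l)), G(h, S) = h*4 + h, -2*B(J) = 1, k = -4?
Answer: -44942394/25 ≈ -1.7977e+6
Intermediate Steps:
B(J) = -1/2 (B(J) = -1/2*1 = -1/2)
G(h, S) = 5*h (G(h, S) = 4*h + h = 5*h)
W(l) = -1/(6*l**2) (W(l) = (-1/(2*l**2))/3 = -1/(6*l**2))
C(Q, E) = 3121*Q + E*Q
-C(24**2, W(G(k, 4))) = -24**2*(3121 - 1/(6*(5*(-4))**2)) = -576*(3121 - 1/6/(-20)**2) = -576*(3121 - 1/6*1/400) = -576*(3121 - 1/2400) = -576*7490399/2400 = -1*44942394/25 = -44942394/25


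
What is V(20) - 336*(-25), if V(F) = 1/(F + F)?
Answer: 336001/40 ≈ 8400.0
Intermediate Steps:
V(F) = 1/(2*F)
V(20) - 336*(-25) = (½)/20 - 336*(-25) = (½)*(1/20) - 42*(-200) = 1/40 + 8400 = 336001/40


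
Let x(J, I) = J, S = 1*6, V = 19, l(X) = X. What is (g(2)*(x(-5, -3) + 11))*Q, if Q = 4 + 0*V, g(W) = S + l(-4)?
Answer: 48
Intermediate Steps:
S = 6
g(W) = 2 (g(W) = 6 - 4 = 2)
Q = 4 (Q = 4 + 0*19 = 4 + 0 = 4)
(g(2)*(x(-5, -3) + 11))*Q = (2*(-5 + 11))*4 = (2*6)*4 = 12*4 = 48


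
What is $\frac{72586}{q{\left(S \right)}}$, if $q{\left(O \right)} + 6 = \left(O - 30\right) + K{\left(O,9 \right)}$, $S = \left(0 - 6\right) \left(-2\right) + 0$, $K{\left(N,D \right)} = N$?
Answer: $- \frac{36293}{6} \approx -6048.8$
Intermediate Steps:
$S = 12$ ($S = \left(0 - 6\right) \left(-2\right) + 0 = \left(-6\right) \left(-2\right) + 0 = 12 + 0 = 12$)
$q{\left(O \right)} = -36 + 2 O$ ($q{\left(O \right)} = -6 + \left(\left(O - 30\right) + O\right) = -6 + \left(\left(-30 + O\right) + O\right) = -6 + \left(-30 + 2 O\right) = -36 + 2 O$)
$\frac{72586}{q{\left(S \right)}} = \frac{72586}{-36 + 2 \cdot 12} = \frac{72586}{-36 + 24} = \frac{72586}{-12} = 72586 \left(- \frac{1}{12}\right) = - \frac{36293}{6}$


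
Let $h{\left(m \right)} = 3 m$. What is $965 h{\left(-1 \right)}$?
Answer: $-2895$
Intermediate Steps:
$965 h{\left(-1 \right)} = 965 \cdot 3 \left(-1\right) = 965 \left(-3\right) = -2895$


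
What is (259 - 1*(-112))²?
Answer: 137641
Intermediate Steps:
(259 - 1*(-112))² = (259 + 112)² = 371² = 137641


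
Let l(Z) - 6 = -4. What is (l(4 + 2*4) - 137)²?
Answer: 18225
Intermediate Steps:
l(Z) = 2 (l(Z) = 6 - 4 = 2)
(l(4 + 2*4) - 137)² = (2 - 137)² = (-135)² = 18225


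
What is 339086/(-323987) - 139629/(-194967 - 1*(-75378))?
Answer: 1562341723/12915093781 ≈ 0.12097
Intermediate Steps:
339086/(-323987) - 139629/(-194967 - 1*(-75378)) = 339086*(-1/323987) - 139629/(-194967 + 75378) = -339086/323987 - 139629/(-119589) = -339086/323987 - 139629*(-1/119589) = -339086/323987 + 46543/39863 = 1562341723/12915093781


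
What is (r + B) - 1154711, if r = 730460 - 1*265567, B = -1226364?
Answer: -1916182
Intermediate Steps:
r = 464893 (r = 730460 - 265567 = 464893)
(r + B) - 1154711 = (464893 - 1226364) - 1154711 = -761471 - 1154711 = -1916182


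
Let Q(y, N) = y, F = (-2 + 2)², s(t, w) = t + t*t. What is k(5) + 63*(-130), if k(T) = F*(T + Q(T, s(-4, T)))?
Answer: -8190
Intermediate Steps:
s(t, w) = t + t²
F = 0 (F = 0² = 0)
k(T) = 0 (k(T) = 0*(T + T) = 0*(2*T) = 0)
k(5) + 63*(-130) = 0 + 63*(-130) = 0 - 8190 = -8190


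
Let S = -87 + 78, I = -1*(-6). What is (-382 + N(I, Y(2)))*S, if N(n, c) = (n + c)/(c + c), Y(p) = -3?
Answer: 6885/2 ≈ 3442.5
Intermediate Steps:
I = 6
S = -9
N(n, c) = (c + n)/(2*c) (N(n, c) = (c + n)/((2*c)) = (c + n)*(1/(2*c)) = (c + n)/(2*c))
(-382 + N(I, Y(2)))*S = (-382 + (½)*(-3 + 6)/(-3))*(-9) = (-382 + (½)*(-⅓)*3)*(-9) = (-382 - ½)*(-9) = -765/2*(-9) = 6885/2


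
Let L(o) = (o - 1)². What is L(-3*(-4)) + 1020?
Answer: 1141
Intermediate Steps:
L(o) = (-1 + o)²
L(-3*(-4)) + 1020 = (-1 - 3*(-4))² + 1020 = (-1 + 12)² + 1020 = 11² + 1020 = 121 + 1020 = 1141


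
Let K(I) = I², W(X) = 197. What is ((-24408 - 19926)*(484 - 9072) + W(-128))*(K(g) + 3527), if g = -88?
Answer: 4291327178619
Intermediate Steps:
((-24408 - 19926)*(484 - 9072) + W(-128))*(K(g) + 3527) = ((-24408 - 19926)*(484 - 9072) + 197)*((-88)² + 3527) = (-44334*(-8588) + 197)*(7744 + 3527) = (380740392 + 197)*11271 = 380740589*11271 = 4291327178619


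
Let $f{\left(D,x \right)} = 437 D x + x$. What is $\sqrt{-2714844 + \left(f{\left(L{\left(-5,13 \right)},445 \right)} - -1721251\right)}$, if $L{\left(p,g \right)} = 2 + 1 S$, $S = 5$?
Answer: $\sqrt{368107} \approx 606.72$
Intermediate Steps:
$L{\left(p,g \right)} = 7$ ($L{\left(p,g \right)} = 2 + 1 \cdot 5 = 2 + 5 = 7$)
$f{\left(D,x \right)} = x + 437 D x$ ($f{\left(D,x \right)} = 437 D x + x = x + 437 D x$)
$\sqrt{-2714844 + \left(f{\left(L{\left(-5,13 \right)},445 \right)} - -1721251\right)} = \sqrt{-2714844 + \left(445 \left(1 + 437 \cdot 7\right) - -1721251\right)} = \sqrt{-2714844 + \left(445 \left(1 + 3059\right) + 1721251\right)} = \sqrt{-2714844 + \left(445 \cdot 3060 + 1721251\right)} = \sqrt{-2714844 + \left(1361700 + 1721251\right)} = \sqrt{-2714844 + 3082951} = \sqrt{368107}$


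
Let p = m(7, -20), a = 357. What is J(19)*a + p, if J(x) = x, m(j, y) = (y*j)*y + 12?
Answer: 9595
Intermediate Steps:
m(j, y) = 12 + j*y² (m(j, y) = (j*y)*y + 12 = j*y² + 12 = 12 + j*y²)
p = 2812 (p = 12 + 7*(-20)² = 12 + 7*400 = 12 + 2800 = 2812)
J(19)*a + p = 19*357 + 2812 = 6783 + 2812 = 9595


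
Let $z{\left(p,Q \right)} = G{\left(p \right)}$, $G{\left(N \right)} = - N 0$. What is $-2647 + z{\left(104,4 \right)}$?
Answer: $-2647$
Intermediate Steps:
$G{\left(N \right)} = 0$
$z{\left(p,Q \right)} = 0$
$-2647 + z{\left(104,4 \right)} = -2647 + 0 = -2647$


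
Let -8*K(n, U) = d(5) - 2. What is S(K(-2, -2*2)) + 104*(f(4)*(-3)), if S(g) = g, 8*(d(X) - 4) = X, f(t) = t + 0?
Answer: -79893/64 ≈ -1248.3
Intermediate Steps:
f(t) = t
d(X) = 4 + X/8
K(n, U) = -21/64 (K(n, U) = -((4 + (⅛)*5) - 2)/8 = -((4 + 5/8) - 2)/8 = -(37/8 - 2)/8 = -⅛*21/8 = -21/64)
S(K(-2, -2*2)) + 104*(f(4)*(-3)) = -21/64 + 104*(4*(-3)) = -21/64 + 104*(-12) = -21/64 - 1248 = -79893/64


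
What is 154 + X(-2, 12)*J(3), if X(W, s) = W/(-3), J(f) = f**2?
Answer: 160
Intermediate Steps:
X(W, s) = -W/3 (X(W, s) = W*(-1/3) = -W/3)
154 + X(-2, 12)*J(3) = 154 - 1/3*(-2)*3**2 = 154 + (2/3)*9 = 154 + 6 = 160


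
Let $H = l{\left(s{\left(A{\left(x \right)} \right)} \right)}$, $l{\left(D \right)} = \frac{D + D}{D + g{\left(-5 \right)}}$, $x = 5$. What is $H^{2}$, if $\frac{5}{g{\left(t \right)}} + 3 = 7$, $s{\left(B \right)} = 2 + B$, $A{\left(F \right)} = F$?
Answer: $\frac{3136}{1089} \approx 2.8797$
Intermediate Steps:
$g{\left(t \right)} = \frac{5}{4}$ ($g{\left(t \right)} = \frac{5}{-3 + 7} = \frac{5}{4}$)
$l{\left(D \right)} = \frac{2 D}{\frac{5}{4} + D}$ ($l{\left(D \right)} = \frac{D + D}{D + \frac{5}{4}} = \frac{2 D}{\frac{5}{4} + D}$)
$H = \frac{56}{33}$ ($H = \frac{8 \left(2 + 5\right)}{5 + 4 \left(2 + 5\right)} = 8 \cdot 7 \frac{1}{5 + 4 \cdot 7} = 8 \cdot 7 \frac{1}{5 + 28} = 8 \cdot 7 \cdot \frac{1}{33} = \frac{56}{33} \approx 1.697$)
$H^{2} = \left(\frac{56}{33}\right)^{2} = \frac{3136}{1089}$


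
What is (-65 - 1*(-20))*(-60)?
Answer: 2700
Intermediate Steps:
(-65 - 1*(-20))*(-60) = (-65 + 20)*(-60) = -45*(-60) = 2700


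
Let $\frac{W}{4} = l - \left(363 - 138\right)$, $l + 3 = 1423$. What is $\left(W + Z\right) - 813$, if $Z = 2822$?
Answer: $6789$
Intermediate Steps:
$l = 1420$ ($l = -3 + 1423 = 1420$)
$W = 4780$ ($W = 4 \left(1420 - \left(363 - 138\right)\right) = 4 \left(1420 - 225\right) = 4 \cdot 1195 = 4780$)
$\left(W + Z\right) - 813 = \left(4780 + 2822\right) - 813 = 7602 - 813 = 6789$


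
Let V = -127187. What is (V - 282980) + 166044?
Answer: -244123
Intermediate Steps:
(V - 282980) + 166044 = (-127187 - 282980) + 166044 = -410167 + 166044 = -244123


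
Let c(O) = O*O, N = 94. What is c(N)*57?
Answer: 503652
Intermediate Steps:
c(O) = O**2
c(N)*57 = 94**2*57 = 8836*57 = 503652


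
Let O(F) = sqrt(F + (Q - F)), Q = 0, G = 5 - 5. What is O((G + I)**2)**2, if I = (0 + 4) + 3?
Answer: 0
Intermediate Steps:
G = 0
I = 7 (I = 4 + 3 = 7)
O(F) = 0 (O(F) = sqrt(F + (0 - F)) = sqrt(F - F) = sqrt(0) = 0)
O((G + I)**2)**2 = 0**2 = 0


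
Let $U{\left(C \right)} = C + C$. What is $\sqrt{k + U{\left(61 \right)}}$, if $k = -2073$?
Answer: $i \sqrt{1951} \approx 44.17 i$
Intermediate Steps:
$U{\left(C \right)} = 2 C$
$\sqrt{k + U{\left(61 \right)}} = \sqrt{-2073 + 2 \cdot 61} = \sqrt{-2073 + 122} = \sqrt{-1951} = i \sqrt{1951}$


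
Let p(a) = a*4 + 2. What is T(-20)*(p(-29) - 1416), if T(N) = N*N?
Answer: -612000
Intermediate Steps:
T(N) = N**2
p(a) = 2 + 4*a (p(a) = 4*a + 2 = 2 + 4*a)
T(-20)*(p(-29) - 1416) = (-20)**2*((2 + 4*(-29)) - 1416) = 400*((2 - 116) - 1416) = 400*(-114 - 1416) = 400*(-1530) = -612000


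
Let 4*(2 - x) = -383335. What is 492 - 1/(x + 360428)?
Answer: 897927056/1825055 ≈ 492.00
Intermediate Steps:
x = 383343/4 (x = 2 - ¼*(-383335) = 2 + 383335/4 = 383343/4 ≈ 95836.)
492 - 1/(x + 360428) = 492 - 1/(383343/4 + 360428) = 492 - 1/1825055/4 = 492 - 1*4/1825055 = 492 - 4/1825055 = 897927056/1825055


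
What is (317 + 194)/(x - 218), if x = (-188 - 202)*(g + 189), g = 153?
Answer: -511/133598 ≈ -0.0038249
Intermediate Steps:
x = -133380 (x = (-188 - 202)*(153 + 189) = -390*342 = -133380)
(317 + 194)/(x - 218) = (317 + 194)/(-133380 - 218) = 511/(-133598) = 511*(-1/133598) = -511/133598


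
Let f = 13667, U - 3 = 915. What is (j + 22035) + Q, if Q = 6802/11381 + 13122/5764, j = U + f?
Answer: 63222726955/1726318 ≈ 36623.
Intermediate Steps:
U = 918 (U = 3 + 915 = 918)
j = 14585 (j = 918 + 13667 = 14585)
Q = 4961795/1726318 (Q = 6802*(1/11381) + 13122*(1/5764) = 358/599 + 6561/2882 = 4961795/1726318 ≈ 2.8742)
(j + 22035) + Q = (14585 + 22035) + 4961795/1726318 = 36620 + 4961795/1726318 = 63222726955/1726318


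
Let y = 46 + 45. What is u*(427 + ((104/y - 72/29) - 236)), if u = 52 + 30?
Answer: 3157082/203 ≈ 15552.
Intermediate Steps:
u = 82
y = 91
u*(427 + ((104/y - 72/29) - 236)) = 82*(427 + ((104/91 - 72/29) - 236)) = 82*(427 + ((104*(1/91) - 72*1/29) - 236)) = 82*(427 + ((8/7 - 72/29) - 236)) = 82*(427 + (-272/203 - 236)) = 82*(427 - 48180/203) = 82*(38501/203) = 3157082/203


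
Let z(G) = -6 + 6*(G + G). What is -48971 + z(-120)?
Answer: -50417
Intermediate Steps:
z(G) = -6 + 12*G (z(G) = -6 + 6*(2*G) = -6 + 12*G)
-48971 + z(-120) = -48971 + (-6 + 12*(-120)) = -48971 + (-6 - 1440) = -48971 - 1446 = -50417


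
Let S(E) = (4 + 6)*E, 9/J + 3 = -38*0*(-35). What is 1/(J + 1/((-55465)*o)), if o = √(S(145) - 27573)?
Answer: -241091744687025/723275234061076 - 55465*I*√26123/723275234061076 ≈ -0.33333 - 1.2394e-8*I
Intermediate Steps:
J = -3 (J = 9/(-3 - 38*0*(-35)) = 9/(-3 + 0*(-35)) = 9/(-3 + 0) = 9/(-3) = 9*(-⅓) = -3)
S(E) = 10*E
o = I*√26123 (o = √(10*145 - 27573) = √(1450 - 27573) = √(-26123) = I*√26123 ≈ 161.63*I)
1/(J + 1/((-55465)*o)) = 1/(-3 + 1/((-55465)*((I*√26123)))) = 1/(-3 - (-1)*I*√26123/1448912195) = 1/(-3 + I*√26123/1448912195)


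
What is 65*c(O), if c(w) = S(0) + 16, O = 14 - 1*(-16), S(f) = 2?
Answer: 1170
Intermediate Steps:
O = 30 (O = 14 + 16 = 30)
c(w) = 18 (c(w) = 2 + 16 = 18)
65*c(O) = 65*18 = 1170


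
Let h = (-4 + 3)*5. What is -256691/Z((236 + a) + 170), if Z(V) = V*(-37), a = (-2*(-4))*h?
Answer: 256691/13542 ≈ 18.955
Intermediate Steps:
h = -5 (h = -1*5 = -5)
a = -40 (a = -2*(-4)*(-5) = 8*(-5) = -40)
Z(V) = -37*V
-256691/Z((236 + a) + 170) = -256691*(-1/(37*((236 - 40) + 170))) = -256691*(-1/(37*(196 + 170))) = -256691/((-37*366)) = -256691/(-13542) = -256691*(-1/13542) = 256691/13542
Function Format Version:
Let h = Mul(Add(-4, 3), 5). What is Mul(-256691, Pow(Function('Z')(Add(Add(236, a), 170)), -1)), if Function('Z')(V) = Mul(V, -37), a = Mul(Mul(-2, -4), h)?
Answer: Rational(256691, 13542) ≈ 18.955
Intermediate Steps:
h = -5 (h = Mul(-1, 5) = -5)
a = -40 (a = Mul(Mul(-2, -4), -5) = Mul(8, -5) = -40)
Function('Z')(V) = Mul(-37, V)
Mul(-256691, Pow(Function('Z')(Add(Add(236, a), 170)), -1)) = Mul(-256691, Pow(Mul(-37, Add(Add(236, -40), 170)), -1)) = Mul(-256691, Pow(Mul(-37, Add(196, 170)), -1)) = Mul(-256691, Pow(Mul(-37, 366), -1)) = Mul(-256691, Pow(-13542, -1)) = Mul(-256691, Rational(-1, 13542)) = Rational(256691, 13542)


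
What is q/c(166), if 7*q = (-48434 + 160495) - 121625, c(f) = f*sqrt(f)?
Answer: -2391*sqrt(166)/48223 ≈ -0.63882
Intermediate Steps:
c(f) = f**(3/2)
q = -9564/7 (q = ((-48434 + 160495) - 121625)/7 = (112061 - 121625)/7 = (1/7)*(-9564) = -9564/7 ≈ -1366.3)
q/c(166) = -9564*sqrt(166)/27556/7 = -2391*sqrt(166)/48223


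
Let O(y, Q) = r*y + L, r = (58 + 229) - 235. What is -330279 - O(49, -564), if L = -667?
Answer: -332160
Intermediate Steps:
r = 52 (r = 287 - 235 = 52)
O(y, Q) = -667 + 52*y (O(y, Q) = 52*y - 667 = -667 + 52*y)
-330279 - O(49, -564) = -330279 - (-667 + 52*49) = -330279 - (-667 + 2548) = -330279 - 1*1881 = -330279 - 1881 = -332160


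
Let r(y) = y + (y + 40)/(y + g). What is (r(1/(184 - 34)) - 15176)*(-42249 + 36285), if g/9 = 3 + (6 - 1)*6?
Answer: 100806461988806/1113775 ≈ 9.0509e+7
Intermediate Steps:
g = 297 (g = 9*(3 + (6 - 1)*6) = 9*(3 + 5*6) = 9*(3 + 30) = 9*33 = 297)
r(y) = y + (40 + y)/(297 + y) (r(y) = y + (y + 40)/(y + 297) = y + (40 + y)/(297 + y))
(r(1/(184 - 34)) - 15176)*(-42249 + 36285) = ((40 + (1/(184 - 34))² + 298/(184 - 34))/(297 + 1/(184 - 34)) - 15176)*(-42249 + 36285) = ((40 + (1/150)² + 298/150)/(297 + 1/150) - 15176)*(-5964) = ((40 + (1/150)² + 298*(1/150))/(297 + 1/150) - 15176)*(-5964) = ((40 + 1/22500 + 149/75)/(44551/150) - 15176)*(-5964) = ((150/44551)*(944701/22500) - 15176)*(-5964) = (944701/6682650 - 15176)*(-5964) = -101414951699/6682650*(-5964) = 100806461988806/1113775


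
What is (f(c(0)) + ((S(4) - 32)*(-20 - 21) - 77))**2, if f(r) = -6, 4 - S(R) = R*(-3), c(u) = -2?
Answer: 328329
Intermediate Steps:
S(R) = 4 + 3*R (S(R) = 4 - R*(-3) = 4 - (-3)*R = 4 + 3*R)
(f(c(0)) + ((S(4) - 32)*(-20 - 21) - 77))**2 = (-6 + (((4 + 3*4) - 32)*(-20 - 21) - 77))**2 = (-6 + (((4 + 12) - 32)*(-41) - 77))**2 = (-6 + ((16 - 32)*(-41) - 77))**2 = (-6 + (-16*(-41) - 77))**2 = (-6 + (656 - 77))**2 = (-6 + 579)**2 = 573**2 = 328329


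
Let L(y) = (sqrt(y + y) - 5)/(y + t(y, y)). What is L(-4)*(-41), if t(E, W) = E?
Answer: -205/8 + 41*I*sqrt(2)/4 ≈ -25.625 + 14.496*I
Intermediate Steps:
L(y) = (-5 + sqrt(2)*sqrt(y))/(2*y) (L(y) = (sqrt(y + y) - 5)/(y + y) = (sqrt(2*y) - 5)/((2*y)) = (sqrt(2)*sqrt(y) - 5)*(1/(2*y)) = (-5 + sqrt(2)*sqrt(y))*(1/(2*y)) = (-5 + sqrt(2)*sqrt(y))/(2*y))
L(-4)*(-41) = ((1/2)*(-5 + sqrt(2)*sqrt(-4))/(-4))*(-41) = ((1/2)*(-1/4)*(-5 + sqrt(2)*(2*I)))*(-41) = ((1/2)*(-1/4)*(-5 + 2*I*sqrt(2)))*(-41) = (5/8 - I*sqrt(2)/4)*(-41) = -205/8 + 41*I*sqrt(2)/4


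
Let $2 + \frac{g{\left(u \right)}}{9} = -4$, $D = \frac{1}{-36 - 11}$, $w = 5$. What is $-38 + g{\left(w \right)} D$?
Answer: $- \frac{1732}{47} \approx -36.851$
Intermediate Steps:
$D = - \frac{1}{47}$ ($D = \frac{1}{-47} = - \frac{1}{47} \approx -0.021277$)
$g{\left(u \right)} = -54$ ($g{\left(u \right)} = -18 + 9 \left(-4\right) = -18 - 36 = -54$)
$-38 + g{\left(w \right)} D = -38 - - \frac{54}{47} = -38 + \frac{54}{47} = - \frac{1732}{47}$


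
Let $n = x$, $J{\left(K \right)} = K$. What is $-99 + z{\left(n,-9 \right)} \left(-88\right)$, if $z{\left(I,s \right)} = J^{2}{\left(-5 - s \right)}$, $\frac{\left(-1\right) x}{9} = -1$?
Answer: $-1507$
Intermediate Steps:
$x = 9$ ($x = \left(-9\right) \left(-1\right) = 9$)
$n = 9$
$z{\left(I,s \right)} = \left(-5 - s\right)^{2}$
$-99 + z{\left(n,-9 \right)} \left(-88\right) = -99 + \left(5 - 9\right)^{2} \left(-88\right) = -99 + \left(-4\right)^{2} \left(-88\right) = -99 + 16 \left(-88\right) = -99 - 1408 = -1507$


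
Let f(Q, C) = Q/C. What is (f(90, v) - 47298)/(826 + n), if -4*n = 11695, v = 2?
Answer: 63004/2797 ≈ 22.526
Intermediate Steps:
n = -11695/4 (n = -1/4*11695 = -11695/4 ≈ -2923.8)
(f(90, v) - 47298)/(826 + n) = (90/2 - 47298)/(826 - 11695/4) = (90*(1/2) - 47298)/(-8391/4) = (45 - 47298)*(-4/8391) = -47253*(-4/8391) = 63004/2797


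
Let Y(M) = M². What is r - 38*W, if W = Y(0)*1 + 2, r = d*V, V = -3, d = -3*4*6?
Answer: 140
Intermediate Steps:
d = -72 (d = -12*6 = -72)
r = 216 (r = -72*(-3) = 216)
W = 2 (W = 0²*1 + 2 = 0*1 + 2 = 0 + 2 = 2)
r - 38*W = 216 - 38*2 = 216 - 76 = 140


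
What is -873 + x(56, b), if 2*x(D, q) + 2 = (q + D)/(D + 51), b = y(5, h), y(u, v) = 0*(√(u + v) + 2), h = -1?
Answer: -93490/107 ≈ -873.74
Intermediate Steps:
y(u, v) = 0 (y(u, v) = 0*(2 + √(u + v)) = 0)
b = 0
x(D, q) = -1 + (D + q)/(2*(51 + D)) (x(D, q) = -1 + ((q + D)/(D + 51))/2 = -1 + ((D + q)/(51 + D))/2 = -1 + (D + q)/(2*(51 + D)))
-873 + x(56, b) = -873 + (-102 + 0 - 1*56)/(2*(51 + 56)) = -873 + (½)*(-102 + 0 - 56)/107 = -873 + (½)*(1/107)*(-158) = -873 - 79/107 = -93490/107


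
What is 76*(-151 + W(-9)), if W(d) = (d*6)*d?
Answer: 25460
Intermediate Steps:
W(d) = 6*d² (W(d) = (6*d)*d = 6*d²)
76*(-151 + W(-9)) = 76*(-151 + 6*(-9)²) = 76*(-151 + 6*81) = 76*(-151 + 486) = 76*335 = 25460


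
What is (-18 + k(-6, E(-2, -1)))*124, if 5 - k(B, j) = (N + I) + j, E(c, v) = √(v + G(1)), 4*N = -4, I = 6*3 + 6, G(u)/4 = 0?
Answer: -4464 - 124*I ≈ -4464.0 - 124.0*I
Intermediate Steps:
G(u) = 0 (G(u) = 4*0 = 0)
I = 24 (I = 18 + 6 = 24)
N = -1 (N = (¼)*(-4) = -1)
E(c, v) = √v (E(c, v) = √(v + 0) = √v)
k(B, j) = -18 - j (k(B, j) = 5 - ((-1 + 24) + j) = 5 - (23 + j) = 5 + (-23 - j) = -18 - j)
(-18 + k(-6, E(-2, -1)))*124 = (-18 + (-18 - √(-1)))*124 = (-18 + (-18 - I))*124 = (-36 - I)*124 = -4464 - 124*I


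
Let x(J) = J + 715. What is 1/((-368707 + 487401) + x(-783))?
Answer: 1/118626 ≈ 8.4299e-6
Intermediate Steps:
x(J) = 715 + J
1/((-368707 + 487401) + x(-783)) = 1/((-368707 + 487401) + (715 - 783)) = 1/(118694 - 68) = 1/118626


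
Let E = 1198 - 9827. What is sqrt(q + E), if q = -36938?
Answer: 3*I*sqrt(5063) ≈ 213.46*I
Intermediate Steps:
E = -8629
sqrt(q + E) = sqrt(-36938 - 8629) = sqrt(-45567) = 3*I*sqrt(5063)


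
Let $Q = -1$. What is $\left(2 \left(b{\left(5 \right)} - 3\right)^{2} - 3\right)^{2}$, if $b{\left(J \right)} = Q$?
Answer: $841$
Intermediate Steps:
$b{\left(J \right)} = -1$
$\left(2 \left(b{\left(5 \right)} - 3\right)^{2} - 3\right)^{2} = \left(2 \left(-1 - 3\right)^{2} - 3\right)^{2} = \left(2 \left(-4\right)^{2} - 3\right)^{2} = \left(2 \cdot 16 - 3\right)^{2} = \left(32 - 3\right)^{2} = 29^{2} = 841$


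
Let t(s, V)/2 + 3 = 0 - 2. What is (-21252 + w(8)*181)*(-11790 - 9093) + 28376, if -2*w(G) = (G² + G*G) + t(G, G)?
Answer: 666843449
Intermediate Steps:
t(s, V) = -10 (t(s, V) = -6 + 2*(0 - 2) = -6 + 2*(-2) = -6 - 4 = -10)
w(G) = 5 - G² (w(G) = -((G² + G*G) - 10)/2 = -((G² + G²) - 10)/2 = -(2*G² - 10)/2 = -(-10 + 2*G²)/2 = 5 - G²)
(-21252 + w(8)*181)*(-11790 - 9093) + 28376 = (-21252 + (5 - 1*8²)*181)*(-11790 - 9093) + 28376 = (-21252 + (5 - 1*64)*181)*(-20883) + 28376 = (-21252 + (5 - 64)*181)*(-20883) + 28376 = (-21252 - 59*181)*(-20883) + 28376 = (-21252 - 10679)*(-20883) + 28376 = -31931*(-20883) + 28376 = 666815073 + 28376 = 666843449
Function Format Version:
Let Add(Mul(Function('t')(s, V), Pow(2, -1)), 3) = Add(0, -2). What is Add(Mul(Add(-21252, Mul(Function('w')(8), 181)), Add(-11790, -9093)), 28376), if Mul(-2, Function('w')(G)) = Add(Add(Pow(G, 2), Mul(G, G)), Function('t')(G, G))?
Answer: 666843449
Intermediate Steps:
Function('t')(s, V) = -10 (Function('t')(s, V) = Add(-6, Mul(2, Add(0, -2))) = Add(-6, Mul(2, -2)) = Add(-6, -4) = -10)
Function('w')(G) = Add(5, Mul(-1, Pow(G, 2))) (Function('w')(G) = Mul(Rational(-1, 2), Add(Add(Pow(G, 2), Mul(G, G)), -10)) = Mul(Rational(-1, 2), Add(Add(Pow(G, 2), Pow(G, 2)), -10)) = Mul(Rational(-1, 2), Add(Mul(2, Pow(G, 2)), -10)) = Mul(Rational(-1, 2), Add(-10, Mul(2, Pow(G, 2)))) = Add(5, Mul(-1, Pow(G, 2))))
Add(Mul(Add(-21252, Mul(Function('w')(8), 181)), Add(-11790, -9093)), 28376) = Add(Mul(Add(-21252, Mul(Add(5, Mul(-1, Pow(8, 2))), 181)), Add(-11790, -9093)), 28376) = Add(Mul(Add(-21252, Mul(Add(5, Mul(-1, 64)), 181)), -20883), 28376) = Add(Mul(Add(-21252, Mul(Add(5, -64), 181)), -20883), 28376) = Add(Mul(Add(-21252, Mul(-59, 181)), -20883), 28376) = Add(Mul(Add(-21252, -10679), -20883), 28376) = Add(Mul(-31931, -20883), 28376) = Add(666815073, 28376) = 666843449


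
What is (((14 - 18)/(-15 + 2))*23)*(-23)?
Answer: -2116/13 ≈ -162.77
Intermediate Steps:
(((14 - 18)/(-15 + 2))*23)*(-23) = (-4/(-13)*23)*(-23) = (-4*(-1/13)*23)*(-23) = ((4/13)*23)*(-23) = (92/13)*(-23) = -2116/13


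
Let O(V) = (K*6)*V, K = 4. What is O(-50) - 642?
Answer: -1842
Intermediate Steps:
O(V) = 24*V (O(V) = (4*6)*V = 24*V)
O(-50) - 642 = 24*(-50) - 642 = -1200 - 642 = -1842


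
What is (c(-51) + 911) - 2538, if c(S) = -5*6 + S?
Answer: -1708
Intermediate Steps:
c(S) = -30 + S
(c(-51) + 911) - 2538 = ((-30 - 51) + 911) - 2538 = (-81 + 911) - 2538 = 830 - 2538 = -1708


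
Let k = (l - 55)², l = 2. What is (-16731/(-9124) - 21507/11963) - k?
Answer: -306599584223/109150412 ≈ -2809.0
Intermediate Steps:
k = 2809 (k = (2 - 55)² = (-53)² = 2809)
(-16731/(-9124) - 21507/11963) - k = (-16731/(-9124) - 21507/11963) - 1*2809 = (-16731*(-1/9124) - 21507*1/11963) - 2809 = (16731/9124 - 21507/11963) - 2809 = 3923085/109150412 - 2809 = -306599584223/109150412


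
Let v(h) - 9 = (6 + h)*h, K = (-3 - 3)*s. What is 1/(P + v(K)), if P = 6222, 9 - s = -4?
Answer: 1/11847 ≈ 8.4409e-5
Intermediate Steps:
s = 13 (s = 9 - 1*(-4) = 9 + 4 = 13)
K = -78 (K = (-3 - 3)*13 = -6*13 = -78)
v(h) = 9 + h*(6 + h) (v(h) = 9 + (6 + h)*h = 9 + h*(6 + h))
1/(P + v(K)) = 1/(6222 + (9 + (-78)² + 6*(-78))) = 1/(6222 + (9 + 6084 - 468)) = 1/(6222 + 5625) = 1/11847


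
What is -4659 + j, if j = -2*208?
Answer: -5075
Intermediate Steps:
j = -416
-4659 + j = -4659 - 416 = -5075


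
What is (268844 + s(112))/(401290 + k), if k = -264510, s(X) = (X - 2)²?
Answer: 70236/34195 ≈ 2.0540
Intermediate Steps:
s(X) = (-2 + X)²
(268844 + s(112))/(401290 + k) = (268844 + (-2 + 112)²)/(401290 - 264510) = (268844 + 110²)/136780 = (268844 + 12100)*(1/136780) = 280944*(1/136780) = 70236/34195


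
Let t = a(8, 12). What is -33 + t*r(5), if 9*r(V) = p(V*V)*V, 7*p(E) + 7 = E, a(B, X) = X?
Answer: -111/7 ≈ -15.857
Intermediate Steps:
p(E) = -1 + E/7
t = 12
r(V) = V*(-1 + V²/7)/9 (r(V) = ((-1 + (V*V)/7)*V)/9 = ((-1 + V²/7)*V)/9 = (V*(-1 + V²/7))/9 = V*(-1 + V²/7)/9)
-33 + t*r(5) = -33 + 12*((1/63)*5*(-7 + 5²)) = -33 + 12*((1/63)*5*(-7 + 25)) = -33 + 12*((1/63)*5*18) = -33 + 12*(10/7) = -33 + 120/7 = -111/7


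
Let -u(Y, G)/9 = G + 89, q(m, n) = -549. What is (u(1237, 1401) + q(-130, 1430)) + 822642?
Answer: 808683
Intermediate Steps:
u(Y, G) = -801 - 9*G (u(Y, G) = -9*(G + 89) = -9*(89 + G) = -801 - 9*G)
(u(1237, 1401) + q(-130, 1430)) + 822642 = ((-801 - 9*1401) - 549) + 822642 = ((-801 - 12609) - 549) + 822642 = (-13410 - 549) + 822642 = -13959 + 822642 = 808683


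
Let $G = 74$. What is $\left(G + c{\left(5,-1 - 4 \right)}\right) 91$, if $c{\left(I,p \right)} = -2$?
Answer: $6552$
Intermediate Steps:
$\left(G + c{\left(5,-1 - 4 \right)}\right) 91 = \left(74 - 2\right) 91 = 72 \cdot 91 = 6552$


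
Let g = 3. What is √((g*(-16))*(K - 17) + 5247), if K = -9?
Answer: √6495 ≈ 80.592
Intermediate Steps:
√((g*(-16))*(K - 17) + 5247) = √((3*(-16))*(-9 - 17) + 5247) = √(-48*(-26) + 5247) = √(1248 + 5247) = √6495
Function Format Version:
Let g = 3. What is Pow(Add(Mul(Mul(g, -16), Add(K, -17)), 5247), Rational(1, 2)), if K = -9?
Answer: Pow(6495, Rational(1, 2)) ≈ 80.592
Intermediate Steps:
Pow(Add(Mul(Mul(g, -16), Add(K, -17)), 5247), Rational(1, 2)) = Pow(Add(Mul(Mul(3, -16), Add(-9, -17)), 5247), Rational(1, 2)) = Pow(Add(Mul(-48, -26), 5247), Rational(1, 2)) = Pow(Add(1248, 5247), Rational(1, 2)) = Pow(6495, Rational(1, 2))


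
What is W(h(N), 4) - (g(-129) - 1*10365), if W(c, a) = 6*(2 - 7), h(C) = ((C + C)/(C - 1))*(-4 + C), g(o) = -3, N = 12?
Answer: 10338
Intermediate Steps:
h(C) = 2*C*(-4 + C)/(-1 + C) (h(C) = ((2*C)/(-1 + C))*(-4 + C) = (2*C/(-1 + C))*(-4 + C) = 2*C*(-4 + C)/(-1 + C))
W(c, a) = -30 (W(c, a) = 6*(-5) = -30)
W(h(N), 4) - (g(-129) - 1*10365) = -30 - (-3 - 1*10365) = -30 - (-3 - 10365) = -30 - 1*(-10368) = -30 + 10368 = 10338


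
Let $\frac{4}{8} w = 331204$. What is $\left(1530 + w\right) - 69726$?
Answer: $594212$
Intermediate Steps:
$w = 662408$ ($w = 2 \cdot 331204 = 662408$)
$\left(1530 + w\right) - 69726 = \left(1530 + 662408\right) - 69726 = 663938 - 69726 = 594212$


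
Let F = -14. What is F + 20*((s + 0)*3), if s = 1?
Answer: 46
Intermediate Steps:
F + 20*((s + 0)*3) = -14 + 20*((1 + 0)*3) = -14 + 20*(1*3) = -14 + 20*3 = -14 + 60 = 46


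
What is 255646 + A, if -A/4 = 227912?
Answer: -656002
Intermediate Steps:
A = -911648 (A = -4*227912 = -911648)
255646 + A = 255646 - 911648 = -656002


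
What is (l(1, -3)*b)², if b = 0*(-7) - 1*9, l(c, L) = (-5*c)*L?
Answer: 18225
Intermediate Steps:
l(c, L) = -5*L*c
b = -9 (b = 0 - 9 = -9)
(l(1, -3)*b)² = (-5*(-3)*1*(-9))² = (15*(-9))² = (-135)² = 18225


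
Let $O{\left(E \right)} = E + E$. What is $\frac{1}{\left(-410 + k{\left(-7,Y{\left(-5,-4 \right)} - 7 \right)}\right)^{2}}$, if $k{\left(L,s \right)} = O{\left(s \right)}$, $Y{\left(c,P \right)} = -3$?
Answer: $\frac{1}{184900} \approx 5.4083 \cdot 10^{-6}$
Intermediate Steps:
$O{\left(E \right)} = 2 E$
$k{\left(L,s \right)} = 2 s$
$\frac{1}{\left(-410 + k{\left(-7,Y{\left(-5,-4 \right)} - 7 \right)}\right)^{2}} = \frac{1}{\left(-410 + 2 \left(-3 - 7\right)\right)^{2}} = \frac{1}{\left(-410 + 2 \left(-10\right)\right)^{2}} = \frac{1}{\left(-410 - 20\right)^{2}} = \frac{1}{\left(-430\right)^{2}} = \frac{1}{184900}$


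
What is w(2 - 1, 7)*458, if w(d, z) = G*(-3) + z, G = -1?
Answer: 4580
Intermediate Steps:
w(d, z) = 3 + z (w(d, z) = -1*(-3) + z = 3 + z)
w(2 - 1, 7)*458 = (3 + 7)*458 = 10*458 = 4580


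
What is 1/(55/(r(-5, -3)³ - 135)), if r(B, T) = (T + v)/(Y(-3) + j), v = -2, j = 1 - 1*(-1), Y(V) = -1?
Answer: -52/11 ≈ -4.7273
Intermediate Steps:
j = 2 (j = 1 + 1 = 2)
r(B, T) = -2 + T (r(B, T) = (T - 2)/(-1 + 2) = (-2 + T)/1 = (-2 + T)*1 = -2 + T)
1/(55/(r(-5, -3)³ - 135)) = 1/(55/((-2 - 3)³ - 135)) = 1/(55/((-5)³ - 135)) = 1/(55/(-125 - 135)) = 1/(55/(-260)) = 1/(55*(-1/260)) = 1/(-11/52) = -52/11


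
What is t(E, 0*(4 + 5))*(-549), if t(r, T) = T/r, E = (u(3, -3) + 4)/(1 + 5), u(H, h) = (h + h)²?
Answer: 0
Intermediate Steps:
u(H, h) = 4*h² (u(H, h) = (2*h)² = 4*h²)
E = 20/3 (E = (4*(-3)² + 4)/(1 + 5) = (4*9 + 4)/6 = (36 + 4)*(⅙) = 40*(⅙) = 20/3 ≈ 6.6667)
t(E, 0*(4 + 5))*(-549) = ((0*(4 + 5))/(20/3))*(-549) = ((0*9)*(3/20))*(-549) = (0*(3/20))*(-549) = 0*(-549) = 0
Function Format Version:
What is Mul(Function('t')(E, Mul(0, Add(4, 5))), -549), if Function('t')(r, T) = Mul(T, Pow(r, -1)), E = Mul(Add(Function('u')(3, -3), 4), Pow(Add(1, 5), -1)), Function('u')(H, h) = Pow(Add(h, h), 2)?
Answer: 0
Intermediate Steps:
Function('u')(H, h) = Mul(4, Pow(h, 2)) (Function('u')(H, h) = Pow(Mul(2, h), 2) = Mul(4, Pow(h, 2)))
E = Rational(20, 3) (E = Mul(Add(Mul(4, Pow(-3, 2)), 4), Pow(Add(1, 5), -1)) = Mul(Add(Mul(4, 9), 4), Pow(6, -1)) = Mul(Add(36, 4), Rational(1, 6)) = Mul(40, Rational(1, 6)) = Rational(20, 3) ≈ 6.6667)
Mul(Function('t')(E, Mul(0, Add(4, 5))), -549) = Mul(Mul(Mul(0, Add(4, 5)), Pow(Rational(20, 3), -1)), -549) = Mul(Mul(Mul(0, 9), Rational(3, 20)), -549) = Mul(Mul(0, Rational(3, 20)), -549) = Mul(0, -549) = 0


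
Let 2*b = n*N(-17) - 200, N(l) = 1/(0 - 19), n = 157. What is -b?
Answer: 3957/38 ≈ 104.13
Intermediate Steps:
N(l) = -1/19 (N(l) = 1/(-19) = -1/19)
b = -3957/38 (b = (157*(-1/19) - 200)/2 = (-157/19 - 200)/2 = (1/2)*(-3957/19) = -3957/38 ≈ -104.13)
-b = -1*(-3957/38) = 3957/38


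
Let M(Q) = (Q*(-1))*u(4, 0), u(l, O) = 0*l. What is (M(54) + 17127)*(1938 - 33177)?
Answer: -535030353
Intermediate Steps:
u(l, O) = 0
M(Q) = 0 (M(Q) = (Q*(-1))*0 = -Q*0 = 0)
(M(54) + 17127)*(1938 - 33177) = (0 + 17127)*(1938 - 33177) = 17127*(-31239) = -535030353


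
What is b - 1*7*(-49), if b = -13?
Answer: 330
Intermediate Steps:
b - 1*7*(-49) = -13 - 1*7*(-49) = -13 - 7*(-49) = -13 + 343 = 330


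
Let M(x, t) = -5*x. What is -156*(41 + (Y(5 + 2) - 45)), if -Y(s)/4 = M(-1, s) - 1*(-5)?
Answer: 6864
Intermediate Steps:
Y(s) = -40 (Y(s) = -4*(-5*(-1) - 1*(-5)) = -4*(5 + 5) = -4*10 = -40)
-156*(41 + (Y(5 + 2) - 45)) = -156*(41 + (-40 - 45)) = -156*(41 - 85) = -156*(-44) = 6864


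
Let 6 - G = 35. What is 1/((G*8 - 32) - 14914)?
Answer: -1/15178 ≈ -6.5885e-5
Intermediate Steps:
G = -29 (G = 6 - 1*35 = 6 - 35 = -29)
1/((G*8 - 32) - 14914) = 1/((-29*8 - 32) - 14914) = 1/((-232 - 32) - 14914) = 1/(-264 - 14914) = 1/(-15178) = -1/15178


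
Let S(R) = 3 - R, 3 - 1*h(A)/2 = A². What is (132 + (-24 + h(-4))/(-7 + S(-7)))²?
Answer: 119716/9 ≈ 13302.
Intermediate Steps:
h(A) = 6 - 2*A²
(132 + (-24 + h(-4))/(-7 + S(-7)))² = (132 + (-24 + (6 - 2*(-4)²))/(-7 + (3 - 1*(-7))))² = (132 + (-24 + (6 - 2*16))/(-7 + (3 + 7)))² = (132 + (-24 + (6 - 32))/(-7 + 10))² = (132 + (-24 - 26)/3)² = (132 - 50*⅓)² = (132 - 50/3)² = (346/3)² = 119716/9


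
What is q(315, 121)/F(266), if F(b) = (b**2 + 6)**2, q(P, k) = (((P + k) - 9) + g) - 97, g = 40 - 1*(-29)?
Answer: 399/5007260644 ≈ 7.9684e-8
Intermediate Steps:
g = 69 (g = 40 + 29 = 69)
q(P, k) = -37 + P + k (q(P, k) = (((P + k) - 9) + 69) - 97 = ((-9 + P + k) + 69) - 97 = (60 + P + k) - 97 = -37 + P + k)
F(b) = (6 + b**2)**2
q(315, 121)/F(266) = (-37 + 315 + 121)/((6 + 266**2)**2) = 399/((6 + 70756)**2) = 399/(70762**2) = 399/5007260644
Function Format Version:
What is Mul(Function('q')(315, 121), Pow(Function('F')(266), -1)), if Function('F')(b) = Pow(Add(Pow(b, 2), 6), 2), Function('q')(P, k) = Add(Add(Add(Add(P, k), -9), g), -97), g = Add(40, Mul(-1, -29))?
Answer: Rational(399, 5007260644) ≈ 7.9684e-8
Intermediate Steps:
g = 69 (g = Add(40, 29) = 69)
Function('q')(P, k) = Add(-37, P, k) (Function('q')(P, k) = Add(Add(Add(Add(P, k), -9), 69), -97) = Add(Add(Add(-9, P, k), 69), -97) = Add(Add(60, P, k), -97) = Add(-37, P, k))
Function('F')(b) = Pow(Add(6, Pow(b, 2)), 2)
Mul(Function('q')(315, 121), Pow(Function('F')(266), -1)) = Mul(Add(-37, 315, 121), Pow(Pow(Add(6, Pow(266, 2)), 2), -1)) = Mul(399, Pow(Pow(Add(6, 70756), 2), -1)) = Mul(399, Pow(Pow(70762, 2), -1)) = Mul(399, Pow(5007260644, -1)) = Mul(399, Rational(1, 5007260644)) = Rational(399, 5007260644)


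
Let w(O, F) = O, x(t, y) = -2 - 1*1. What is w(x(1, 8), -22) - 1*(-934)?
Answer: 931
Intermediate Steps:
x(t, y) = -3 (x(t, y) = -2 - 1 = -3)
w(x(1, 8), -22) - 1*(-934) = -3 - 1*(-934) = -3 + 934 = 931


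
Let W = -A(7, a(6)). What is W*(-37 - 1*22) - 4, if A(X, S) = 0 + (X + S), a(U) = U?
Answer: 763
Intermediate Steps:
A(X, S) = S + X (A(X, S) = 0 + (S + X) = S + X)
W = -13 (W = -(6 + 7) = -1*13 = -13)
W*(-37 - 1*22) - 4 = -13*(-37 - 1*22) - 4 = -13*(-37 - 22) - 4 = -13*(-59) - 4 = 767 - 4 = 763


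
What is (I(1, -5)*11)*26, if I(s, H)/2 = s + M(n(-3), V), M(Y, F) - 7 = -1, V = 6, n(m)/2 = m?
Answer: 4004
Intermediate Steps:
n(m) = 2*m
M(Y, F) = 6 (M(Y, F) = 7 - 1 = 6)
I(s, H) = 12 + 2*s (I(s, H) = 2*(s + 6) = 2*(6 + s) = 12 + 2*s)
(I(1, -5)*11)*26 = ((12 + 2*1)*11)*26 = ((12 + 2)*11)*26 = (14*11)*26 = 154*26 = 4004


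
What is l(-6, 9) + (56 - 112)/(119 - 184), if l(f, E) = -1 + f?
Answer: -399/65 ≈ -6.1385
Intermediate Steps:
l(-6, 9) + (56 - 112)/(119 - 184) = (-1 - 6) + (56 - 112)/(119 - 184) = -7 - 56/(-65) = -7 - 56*(-1/65) = -7 + 56/65 = -399/65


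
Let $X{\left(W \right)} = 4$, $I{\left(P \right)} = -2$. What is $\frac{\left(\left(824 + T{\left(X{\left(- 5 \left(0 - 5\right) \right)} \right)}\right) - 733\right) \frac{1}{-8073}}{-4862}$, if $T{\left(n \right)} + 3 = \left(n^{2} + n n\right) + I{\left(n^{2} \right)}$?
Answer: $\frac{59}{19625463} \approx 3.0063 \cdot 10^{-6}$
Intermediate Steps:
$T{\left(n \right)} = -5 + 2 n^{2}$ ($T{\left(n \right)} = -3 - \left(2 - n^{2} - n n\right) = -3 + \left(\left(n^{2} + n^{2}\right) - 2\right) = -3 + \left(2 n^{2} - 2\right) = -3 + \left(-2 + 2 n^{2}\right) = -5 + 2 n^{2}$)
$\frac{\left(\left(824 + T{\left(X{\left(- 5 \left(0 - 5\right) \right)} \right)}\right) - 733\right) \frac{1}{-8073}}{-4862} = \frac{\left(\left(824 - \left(5 - 2 \cdot 4^{2}\right)\right) - 733\right) \frac{1}{-8073}}{-4862} = \left(\left(824 + \left(-5 + 2 \cdot 16\right)\right) - 733\right) \left(- \frac{1}{8073}\right) \left(- \frac{1}{4862}\right) = \left(\left(824 + \left(-5 + 32\right)\right) - 733\right) \left(- \frac{1}{8073}\right) \left(- \frac{1}{4862}\right) = \left(\left(824 + 27\right) - 733\right) \left(- \frac{1}{8073}\right) \left(- \frac{1}{4862}\right) = \left(851 - 733\right) \left(- \frac{1}{8073}\right) \left(- \frac{1}{4862}\right) = 118 \left(- \frac{1}{8073}\right) \left(- \frac{1}{4862}\right) = \left(- \frac{118}{8073}\right) \left(- \frac{1}{4862}\right) = \frac{59}{19625463}$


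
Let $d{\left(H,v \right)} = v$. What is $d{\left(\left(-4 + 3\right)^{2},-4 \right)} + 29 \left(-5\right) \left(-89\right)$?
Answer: $12901$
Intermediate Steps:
$d{\left(\left(-4 + 3\right)^{2},-4 \right)} + 29 \left(-5\right) \left(-89\right) = -4 + 29 \left(-5\right) \left(-89\right) = -4 - -12905 = -4 + 12905 = 12901$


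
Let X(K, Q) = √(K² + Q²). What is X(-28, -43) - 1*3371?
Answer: -3371 + √2633 ≈ -3319.7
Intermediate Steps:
X(-28, -43) - 1*3371 = √((-28)² + (-43)²) - 1*3371 = √(784 + 1849) - 3371 = √2633 - 3371 = -3371 + √2633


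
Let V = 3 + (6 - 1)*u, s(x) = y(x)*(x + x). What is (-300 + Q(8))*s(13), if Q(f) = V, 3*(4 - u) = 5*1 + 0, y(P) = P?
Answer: -289328/3 ≈ -96443.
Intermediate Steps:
u = 7/3 (u = 4 - (5*1 + 0)/3 = 4 - (5 + 0)/3 = 4 - ⅓*5 = 4 - 5/3 = 7/3 ≈ 2.3333)
s(x) = 2*x² (s(x) = x*(x + x) = x*(2*x) = 2*x²)
V = 44/3 (V = 3 + (6 - 1)*(7/3) = 3 + 5*(7/3) = 3 + 35/3 = 44/3 ≈ 14.667)
Q(f) = 44/3
(-300 + Q(8))*s(13) = (-300 + 44/3)*(2*13²) = -1712*169/3 = -856/3*338 = -289328/3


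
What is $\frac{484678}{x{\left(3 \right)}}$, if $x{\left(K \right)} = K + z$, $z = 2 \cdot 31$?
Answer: $\frac{484678}{65} \approx 7456.6$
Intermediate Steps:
$z = 62$
$x{\left(K \right)} = 62 + K$ ($x{\left(K \right)} = K + 62 = 62 + K$)
$\frac{484678}{x{\left(3 \right)}} = \frac{484678}{62 + 3} = \frac{484678}{65}$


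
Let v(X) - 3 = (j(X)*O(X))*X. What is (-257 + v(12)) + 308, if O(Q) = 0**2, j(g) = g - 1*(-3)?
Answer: 54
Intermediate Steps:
j(g) = 3 + g (j(g) = g + 3 = 3 + g)
O(Q) = 0
v(X) = 3 (v(X) = 3 + ((3 + X)*0)*X = 3 + 0*X = 3 + 0 = 3)
(-257 + v(12)) + 308 = (-257 + 3) + 308 = -254 + 308 = 54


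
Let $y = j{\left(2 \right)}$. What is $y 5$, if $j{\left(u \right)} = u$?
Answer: $10$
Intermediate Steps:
$y = 2$
$y 5 = 2 \cdot 5 = 10$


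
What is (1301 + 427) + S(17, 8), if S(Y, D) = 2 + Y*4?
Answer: 1798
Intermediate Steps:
S(Y, D) = 2 + 4*Y
(1301 + 427) + S(17, 8) = (1301 + 427) + (2 + 4*17) = 1728 + (2 + 68) = 1728 + 70 = 1798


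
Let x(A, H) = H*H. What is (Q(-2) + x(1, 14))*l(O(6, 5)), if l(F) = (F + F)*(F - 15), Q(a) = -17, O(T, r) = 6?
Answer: -19332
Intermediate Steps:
l(F) = 2*F*(-15 + F) (l(F) = (2*F)*(-15 + F) = 2*F*(-15 + F))
x(A, H) = H**2
(Q(-2) + x(1, 14))*l(O(6, 5)) = (-17 + 14**2)*(2*6*(-15 + 6)) = (-17 + 196)*(2*6*(-9)) = 179*(-108) = -19332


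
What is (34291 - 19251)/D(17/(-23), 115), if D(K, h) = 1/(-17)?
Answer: -255680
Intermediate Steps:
D(K, h) = -1/17
(34291 - 19251)/D(17/(-23), 115) = (34291 - 19251)/(-1/17) = 15040*(-17) = -255680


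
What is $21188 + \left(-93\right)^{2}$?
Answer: $29837$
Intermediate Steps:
$21188 + \left(-93\right)^{2} = 21188 + 8649 = 29837$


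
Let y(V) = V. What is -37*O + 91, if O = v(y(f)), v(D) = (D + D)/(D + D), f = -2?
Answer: 54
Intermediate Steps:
v(D) = 1 (v(D) = (2*D)/((2*D)) = (2*D)*(1/(2*D)) = 1)
O = 1
-37*O + 91 = -37*1 + 91 = -37 + 91 = 54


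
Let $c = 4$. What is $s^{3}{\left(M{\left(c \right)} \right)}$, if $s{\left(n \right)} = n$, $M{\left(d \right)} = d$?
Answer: $64$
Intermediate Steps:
$s^{3}{\left(M{\left(c \right)} \right)} = 4^{3} = 64$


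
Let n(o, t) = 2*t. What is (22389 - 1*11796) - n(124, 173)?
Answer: 10247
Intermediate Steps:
(22389 - 1*11796) - n(124, 173) = (22389 - 1*11796) - 2*173 = (22389 - 11796) - 1*346 = 10593 - 346 = 10247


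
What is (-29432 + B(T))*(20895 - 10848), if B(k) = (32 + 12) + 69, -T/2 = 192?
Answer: -294567993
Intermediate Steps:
T = -384 (T = -2*192 = -384)
B(k) = 113 (B(k) = 44 + 69 = 113)
(-29432 + B(T))*(20895 - 10848) = (-29432 + 113)*(20895 - 10848) = -29319*10047 = -294567993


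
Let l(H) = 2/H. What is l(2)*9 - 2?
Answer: 7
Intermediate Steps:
l(2)*9 - 2 = (2/2)*9 - 2 = (2*(½))*9 - 2 = 1*9 - 2 = 9 - 2 = 7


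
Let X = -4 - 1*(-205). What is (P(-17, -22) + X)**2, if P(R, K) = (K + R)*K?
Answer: 1121481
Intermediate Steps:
P(R, K) = K*(K + R)
X = 201 (X = -4 + 205 = 201)
(P(-17, -22) + X)**2 = (-22*(-22 - 17) + 201)**2 = (-22*(-39) + 201)**2 = (858 + 201)**2 = 1059**2 = 1121481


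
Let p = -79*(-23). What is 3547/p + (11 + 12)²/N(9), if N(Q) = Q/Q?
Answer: 964740/1817 ≈ 530.95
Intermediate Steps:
p = 1817
N(Q) = 1
3547/p + (11 + 12)²/N(9) = 3547/1817 + (11 + 12)²/1 = 3547*(1/1817) + 23²*1 = 3547/1817 + 529*1 = 3547/1817 + 529 = 964740/1817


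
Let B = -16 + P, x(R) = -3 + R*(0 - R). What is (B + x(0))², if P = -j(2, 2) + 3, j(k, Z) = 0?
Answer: 256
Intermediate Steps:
x(R) = -3 - R² (x(R) = -3 + R*(-R) = -3 - R²)
P = 3 (P = -1*0 + 3 = 0 + 3 = 3)
B = -13 (B = -16 + 3 = -13)
(B + x(0))² = (-13 + (-3 - 1*0²))² = (-13 + (-3 - 1*0))² = (-13 + (-3 + 0))² = (-13 - 3)² = (-16)² = 256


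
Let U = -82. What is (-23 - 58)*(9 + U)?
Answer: 5913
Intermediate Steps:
(-23 - 58)*(9 + U) = (-23 - 58)*(9 - 82) = -81*(-73) = 5913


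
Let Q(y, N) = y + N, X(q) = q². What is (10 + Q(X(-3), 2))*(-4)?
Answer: -84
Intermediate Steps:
Q(y, N) = N + y
(10 + Q(X(-3), 2))*(-4) = (10 + (2 + (-3)²))*(-4) = (10 + (2 + 9))*(-4) = (10 + 11)*(-4) = 21*(-4) = -84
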